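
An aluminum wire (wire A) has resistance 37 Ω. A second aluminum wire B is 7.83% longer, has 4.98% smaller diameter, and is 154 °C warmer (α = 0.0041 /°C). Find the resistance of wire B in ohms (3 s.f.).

72.1 Ω

R ∝ ρL/d² with ρ ∝ (1+αΔT), so R_B/R_A = (1 + 7.83/100) × (1 − 4.98/100)⁻² × (1 + 0.0041×154)
= 1.078 × 1.108 × 1.631 = 1.948
R_B = 1.948 × 37 = 72.1 Ω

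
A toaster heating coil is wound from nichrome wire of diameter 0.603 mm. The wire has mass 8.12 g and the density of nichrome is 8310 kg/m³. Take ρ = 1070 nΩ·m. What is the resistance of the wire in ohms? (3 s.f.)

12.8 Ω

ρ = 1070 nΩ·m = 1.07×10^-6 Ω·m
A = π(d/2)² = π(3.0150e-04 m)² = 2.8558e-07 m²
L = m/(density·A) = 0.00812/(8310×2.8558e-07) = 3.422 m
R = ρL/A = (1.07×10^-6)(3.422)/(2.8558e-07) = 12.8 Ω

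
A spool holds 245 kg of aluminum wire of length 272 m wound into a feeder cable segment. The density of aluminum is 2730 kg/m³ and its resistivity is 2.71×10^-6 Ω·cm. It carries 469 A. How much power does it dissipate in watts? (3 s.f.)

ρ = 2.71×10^-6 Ω·cm = 2.71×10^-8 Ω·m
A = m/(density·L) = 245/(2730×272) = 3.2994e-04 m²
R = ρL/A = (2.71×10^-8)(272)/(3.2994e-04) = 0.02234 Ω
P = I²R = (469)² × 0.02234 = 4910 W

4910 W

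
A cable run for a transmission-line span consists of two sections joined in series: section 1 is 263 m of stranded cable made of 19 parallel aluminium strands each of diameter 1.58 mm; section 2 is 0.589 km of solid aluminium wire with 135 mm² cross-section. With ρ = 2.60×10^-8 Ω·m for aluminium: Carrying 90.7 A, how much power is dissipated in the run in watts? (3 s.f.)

Section 1: A_strand = π(7.9000e-04)² = 1.961e-06 m²; R₁ = ρL/(N·A_s) = (2.60×10^-8)(263)/(19×1.961e-06) = 0.1836 Ω
Section 2: A = 135 mm² = 1.350e-04 m²
R₂ = (2.60×10^-8)(589)/(1.350e-04) = 0.1134 Ω
R = R₁ + R₂ = 0.297 Ω
P = I²R = (90.7)² × 0.297 = 2440 W

2440 W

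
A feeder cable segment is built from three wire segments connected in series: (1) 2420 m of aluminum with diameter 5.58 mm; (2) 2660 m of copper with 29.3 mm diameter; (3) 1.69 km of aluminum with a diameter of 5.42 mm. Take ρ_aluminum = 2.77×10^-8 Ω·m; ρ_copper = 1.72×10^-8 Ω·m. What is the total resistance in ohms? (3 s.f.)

4.84 Ω

Seg 1: A = π(d/2)² = π(2.7900e-03 m)² = 2.445e-05 m²
R_1 = (2.77×10^-8)(2420)/(2.445e-05) = 2.741 Ω
Seg 2: A = π(d/2)² = π(1.4650e-02 m)² = 6.743e-04 m²
R_2 = (1.72×10^-8)(2660)/(6.743e-04) = 0.06786 Ω
Seg 3: A = π(d/2)² = π(2.7100e-03 m)² = 2.307e-05 m²
R_3 = (2.77×10^-8)(1690)/(2.307e-05) = 2.029 Ω
R_total = R_1 + R_2 + R_3 = 4.84 Ω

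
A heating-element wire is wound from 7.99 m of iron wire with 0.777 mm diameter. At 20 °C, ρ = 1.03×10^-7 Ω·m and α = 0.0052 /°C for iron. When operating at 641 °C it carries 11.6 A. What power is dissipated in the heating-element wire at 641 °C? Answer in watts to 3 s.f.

988 W

A = π(d/2)² = π(3.8850e-04 m)² = 4.742e-07 m²
R₍20₎ = ρL/A = (1.03×10^-7)(7.99)/(4.742e-07) = 1.736 Ω
R₍641₎ = R₍20₎(1 + αΔT) = 1.736 × (1 + 0.0052×621) = 7.34 Ω
P = I²R = (11.6)² × 7.34 = 988 W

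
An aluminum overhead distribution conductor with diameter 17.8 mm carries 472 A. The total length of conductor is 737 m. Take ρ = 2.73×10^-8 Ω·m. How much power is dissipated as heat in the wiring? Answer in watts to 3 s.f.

A = π(d/2)² = π(8.9000e-03 m)² = 2.488e-04 m²
R = ρL/A = (2.73×10^-8)(737)/(2.488e-04) = 0.08085 Ω
P = I²R = (472)² × 0.08085 = 18000 W

18000 W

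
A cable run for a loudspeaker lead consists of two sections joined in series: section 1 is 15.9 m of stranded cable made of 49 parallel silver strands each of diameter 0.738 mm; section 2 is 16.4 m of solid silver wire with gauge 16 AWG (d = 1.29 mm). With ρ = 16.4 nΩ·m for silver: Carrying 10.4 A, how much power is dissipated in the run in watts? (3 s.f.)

23.6 W

ρ = 16.4 nΩ·m = 1.64×10^-8 Ω·m
Section 1: A_strand = π(3.6900e-04)² = 4.278e-07 m²; R₁ = ρL/(N·A_s) = (1.64×10^-8)(15.9)/(49×4.278e-07) = 0.01244 Ω
Section 2: A = π(1.29/2 mm)² = π(6.4500e-04 m)² = 1.307e-06 m²
R₂ = (1.64×10^-8)(16.4)/(1.307e-06) = 0.2058 Ω
R = R₁ + R₂ = 0.2182 Ω
P = I²R = (10.4)² × 0.2182 = 23.6 W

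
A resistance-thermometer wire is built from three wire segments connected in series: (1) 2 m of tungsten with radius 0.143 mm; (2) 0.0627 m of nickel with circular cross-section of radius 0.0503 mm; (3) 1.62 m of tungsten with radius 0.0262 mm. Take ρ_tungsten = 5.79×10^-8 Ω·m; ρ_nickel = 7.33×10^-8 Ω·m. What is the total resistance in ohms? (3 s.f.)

Seg 1: A = πr² = π(1.4300e-04 m)² = 6.424e-08 m²
R_1 = (5.79×10^-8)(2)/(6.424e-08) = 1.803 Ω
Seg 2: A = πr² = π(5.0300e-05 m)² = 7.949e-09 m²
R_2 = (7.33×10^-8)(0.0627)/(7.949e-09) = 0.5782 Ω
Seg 3: A = πr² = π(2.6200e-05 m)² = 2.157e-09 m²
R_3 = (5.79×10^-8)(1.62)/(2.157e-09) = 43.5 Ω
R_total = R_1 + R_2 + R_3 = 45.9 Ω

45.9 Ω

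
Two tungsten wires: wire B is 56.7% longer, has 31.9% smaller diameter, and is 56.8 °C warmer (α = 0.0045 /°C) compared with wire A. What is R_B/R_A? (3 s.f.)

4.24

R ∝ ρL/d² with ρ ∝ (1+αΔT), so R_B/R_A = (1 + 56.7/100) × (1 − 31.9/100)⁻² × (1 + 0.0045×56.8)
= 1.567 × 2.156 × 1.256 = 4.24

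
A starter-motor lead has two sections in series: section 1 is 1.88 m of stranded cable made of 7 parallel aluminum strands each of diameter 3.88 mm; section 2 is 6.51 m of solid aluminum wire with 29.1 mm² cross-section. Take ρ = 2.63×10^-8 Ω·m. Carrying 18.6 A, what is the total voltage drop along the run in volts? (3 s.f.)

Section 1: A_strand = π(1.9400e-03)² = 1.182e-05 m²; R₁ = ρL/(N·A_s) = (2.63×10^-8)(1.88)/(7×1.182e-05) = 5.974×10^-4 Ω
Section 2: A = 29.1 mm² = 2.910e-05 m²
R₂ = (2.63×10^-8)(6.51)/(2.910e-05) = 0.005884 Ω
R = R₁ + R₂ = 0.006481 Ω
V = IR = 18.6 × 0.006481 = 0.121 V

0.121 V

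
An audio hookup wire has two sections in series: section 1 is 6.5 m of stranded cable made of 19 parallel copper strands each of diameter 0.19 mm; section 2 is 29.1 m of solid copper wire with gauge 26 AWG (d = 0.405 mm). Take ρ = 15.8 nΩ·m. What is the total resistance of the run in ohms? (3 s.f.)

ρ = 15.8 nΩ·m = 1.58×10^-8 Ω·m
Section 1: A_strand = π(9.5000e-05)² = 2.835e-08 m²; R₁ = ρL/(N·A_s) = (1.58×10^-8)(6.5)/(19×2.835e-08) = 0.1906 Ω
Section 2: A = π(0.405/2 mm)² = π(2.0250e-04 m)² = 1.288e-07 m²
R₂ = (1.58×10^-8)(29.1)/(1.288e-07) = 3.569 Ω
R = R₁ + R₂ = 3.76 Ω

3.76 Ω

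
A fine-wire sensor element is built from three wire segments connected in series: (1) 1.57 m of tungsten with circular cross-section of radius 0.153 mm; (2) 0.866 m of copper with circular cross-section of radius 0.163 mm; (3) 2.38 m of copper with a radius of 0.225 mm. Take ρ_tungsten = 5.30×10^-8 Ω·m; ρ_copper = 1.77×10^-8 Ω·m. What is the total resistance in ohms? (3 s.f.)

Seg 1: A = πr² = π(1.5300e-04 m)² = 7.354e-08 m²
R_1 = (5.30×10^-8)(1.57)/(7.354e-08) = 1.131 Ω
Seg 2: A = πr² = π(1.6300e-04 m)² = 8.347e-08 m²
R_2 = (1.77×10^-8)(0.866)/(8.347e-08) = 0.1836 Ω
Seg 3: A = πr² = π(2.2500e-04 m)² = 1.590e-07 m²
R_3 = (1.77×10^-8)(2.38)/(1.590e-07) = 0.2649 Ω
R_total = R_1 + R_2 + R_3 = 1.58 Ω

1.58 Ω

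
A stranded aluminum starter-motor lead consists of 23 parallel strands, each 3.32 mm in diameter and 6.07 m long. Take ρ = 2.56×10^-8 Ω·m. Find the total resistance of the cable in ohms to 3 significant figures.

7.80×10^-4 Ω

A_strand = π(1.6600e-03 m)² = 8.657e-06 m²
R_strand = ρL/A = (2.56×10^-8)(6.07)/(8.657e-06) = 0.01795 Ω
R_total = R_strand/N = 0.01795/23 = 7.80×10^-4 Ω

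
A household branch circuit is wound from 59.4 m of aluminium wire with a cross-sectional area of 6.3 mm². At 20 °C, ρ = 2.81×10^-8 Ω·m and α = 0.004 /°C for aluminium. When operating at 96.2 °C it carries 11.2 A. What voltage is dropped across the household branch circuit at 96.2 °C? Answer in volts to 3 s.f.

3.87 V

A = 6.3 mm² = 6.300e-06 m²
R₍20₎ = ρL/A = (2.81×10^-8)(59.4)/(6.300e-06) = 0.2649 Ω
R₍96.2₎ = R₍20₎(1 + αΔT) = 0.2649 × (1 + 0.004×76.2) = 0.3457 Ω
V = IR = 11.2 × 0.3457 = 3.87 V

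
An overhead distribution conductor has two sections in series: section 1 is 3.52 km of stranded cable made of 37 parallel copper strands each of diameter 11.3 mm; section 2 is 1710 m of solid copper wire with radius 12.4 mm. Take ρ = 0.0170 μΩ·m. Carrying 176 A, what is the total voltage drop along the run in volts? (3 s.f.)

ρ = 0.0170 μΩ·m = 1.70×10^-8 Ω·m
Section 1: A_strand = π(5.6500e-03)² = 1.003e-04 m²; R₁ = ρL/(N·A_s) = (1.70×10^-8)(3520)/(37×1.003e-04) = 0.01613 Ω
Section 2: A = πr² = π(1.2400e-02 m)² = 4.831e-04 m²
R₂ = (1.70×10^-8)(1710)/(4.831e-04) = 0.06018 Ω
R = R₁ + R₂ = 0.07631 Ω
V = IR = 176 × 0.07631 = 13.4 V

13.4 V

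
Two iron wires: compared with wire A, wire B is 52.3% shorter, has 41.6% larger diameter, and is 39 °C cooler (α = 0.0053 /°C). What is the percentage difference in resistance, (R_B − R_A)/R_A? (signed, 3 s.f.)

-81.1%

R ∝ ρL/d² with ρ ∝ (1+αΔT), so R_B/R_A = (1 − 52.3/100) × (1 + 41.6/100)⁻² × (1 − 0.0053×39)
= 0.477 × 0.4987 × 0.7933 = 0.1887
(R_B − R_A)/R_A = 0.1887 − 1 = -81.1%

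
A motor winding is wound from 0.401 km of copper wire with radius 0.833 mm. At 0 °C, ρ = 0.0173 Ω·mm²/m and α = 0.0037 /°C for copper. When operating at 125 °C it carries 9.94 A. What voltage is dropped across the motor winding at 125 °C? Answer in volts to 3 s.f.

46.3 V

ρ = 0.0173 Ω·mm²/m = 1.73×10^-8 Ω·m
A = πr² = π(8.3300e-04 m)² = 2.180e-06 m²
R₍0₎ = ρL/A = (1.73×10^-8)(401)/(2.180e-06) = 3.182 Ω
R₍125₎ = R₍0₎(1 + αΔT) = 3.182 × (1 + 0.0037×125) = 4.654 Ω
V = IR = 9.94 × 4.654 = 46.3 V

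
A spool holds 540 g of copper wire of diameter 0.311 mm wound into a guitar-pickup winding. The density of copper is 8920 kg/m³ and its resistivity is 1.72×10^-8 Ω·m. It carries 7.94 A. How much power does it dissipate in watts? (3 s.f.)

11400 W

A = π(d/2)² = π(1.5550e-04 m)² = 7.5964e-08 m²
L = m/(density·A) = 0.54/(8920×7.5964e-08) = 796.9 m
R = ρL/A = (1.72×10^-8)(796.9)/(7.5964e-08) = 180.4 Ω
P = I²R = (7.94)² × 180.4 = 11400 W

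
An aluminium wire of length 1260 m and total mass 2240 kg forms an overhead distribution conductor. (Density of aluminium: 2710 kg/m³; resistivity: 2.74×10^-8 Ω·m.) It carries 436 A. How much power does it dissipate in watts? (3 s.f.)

10000 W

A = m/(density·L) = 2240/(2710×1260) = 6.5601e-04 m²
R = ρL/A = (2.74×10^-8)(1260)/(6.5601e-04) = 0.05263 Ω
P = I²R = (436)² × 0.05263 = 10000 W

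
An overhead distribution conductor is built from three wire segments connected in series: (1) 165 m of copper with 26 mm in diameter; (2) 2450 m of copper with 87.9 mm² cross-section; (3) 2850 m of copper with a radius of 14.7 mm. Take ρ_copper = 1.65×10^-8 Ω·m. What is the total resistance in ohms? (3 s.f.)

Seg 1: A = π(d/2)² = π(1.3000e-02 m)² = 5.309e-04 m²
R_1 = (1.65×10^-8)(165)/(5.309e-04) = 0.005128 Ω
Seg 2: A = 87.9 mm² = 8.790e-05 m²
R_2 = (1.65×10^-8)(2450)/(8.790e-05) = 0.4599 Ω
Seg 3: A = πr² = π(1.4700e-02 m)² = 6.789e-04 m²
R_3 = (1.65×10^-8)(2850)/(6.789e-04) = 0.06927 Ω
R_total = R_1 + R_2 + R_3 = 0.534 Ω

0.534 Ω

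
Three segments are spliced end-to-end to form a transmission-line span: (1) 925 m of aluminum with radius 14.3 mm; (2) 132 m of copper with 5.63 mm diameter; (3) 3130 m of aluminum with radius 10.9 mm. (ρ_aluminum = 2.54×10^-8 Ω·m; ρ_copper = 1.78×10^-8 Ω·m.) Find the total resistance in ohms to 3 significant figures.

0.344 Ω

Seg 1: A = πr² = π(1.4300e-02 m)² = 6.424e-04 m²
R_1 = (2.54×10^-8)(925)/(6.424e-04) = 0.03657 Ω
Seg 2: A = π(d/2)² = π(2.8150e-03 m)² = 2.489e-05 m²
R_2 = (1.78×10^-8)(132)/(2.489e-05) = 0.09438 Ω
Seg 3: A = πr² = π(1.0900e-02 m)² = 3.733e-04 m²
R_3 = (2.54×10^-8)(3130)/(3.733e-04) = 0.213 Ω
R_total = R_1 + R_2 + R_3 = 0.344 Ω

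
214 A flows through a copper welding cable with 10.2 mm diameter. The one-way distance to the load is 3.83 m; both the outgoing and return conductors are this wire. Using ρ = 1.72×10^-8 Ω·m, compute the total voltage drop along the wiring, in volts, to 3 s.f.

A = π(d/2)² = π(5.1000e-03 m)² = 8.171e-05 m²
Total conductor length (both ways) L = 2 × 3.83 = 7.66 m
R = ρL/A = (1.72×10^-8)(7.66)/(8.171e-05) = 0.001612 Ω
V = IR = 214 × 0.001612 = 0.345 V

0.345 V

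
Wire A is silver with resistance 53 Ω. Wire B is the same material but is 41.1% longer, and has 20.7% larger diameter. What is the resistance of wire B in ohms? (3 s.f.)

51.3 Ω

R ∝ L/d², so R_B/R_A = (1 + 41.1/100) × (1 + 20.7/100)⁻²
= 1.411 × 0.6864 = 0.9685
R_B = 0.9685 × 53 = 51.3 Ω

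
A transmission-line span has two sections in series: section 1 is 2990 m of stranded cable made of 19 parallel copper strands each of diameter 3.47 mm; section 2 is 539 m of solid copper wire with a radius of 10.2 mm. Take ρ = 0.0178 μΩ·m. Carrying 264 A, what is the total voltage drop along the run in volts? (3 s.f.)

85.9 V

ρ = 0.0178 μΩ·m = 1.78×10^-8 Ω·m
Section 1: A_strand = π(1.7350e-03)² = 9.457e-06 m²; R₁ = ρL/(N·A_s) = (1.78×10^-8)(2990)/(19×9.457e-06) = 0.2962 Ω
Section 2: A = πr² = π(1.0200e-02 m)² = 3.269e-04 m²
R₂ = (1.78×10^-8)(539)/(3.269e-04) = 0.02935 Ω
R = R₁ + R₂ = 0.3256 Ω
V = IR = 264 × 0.3256 = 85.9 V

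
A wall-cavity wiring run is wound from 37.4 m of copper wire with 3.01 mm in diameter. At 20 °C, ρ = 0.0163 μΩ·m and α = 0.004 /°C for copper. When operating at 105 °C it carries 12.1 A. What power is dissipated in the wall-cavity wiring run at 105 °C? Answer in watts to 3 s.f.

16.8 W

ρ = 0.0163 μΩ·m = 1.63×10^-8 Ω·m
A = π(d/2)² = π(1.5050e-03 m)² = 7.116e-06 m²
R₍20₎ = ρL/A = (1.63×10^-8)(37.4)/(7.116e-06) = 0.08567 Ω
R₍105₎ = R₍20₎(1 + αΔT) = 0.08567 × (1 + 0.004×85) = 0.1148 Ω
P = I²R = (12.1)² × 0.1148 = 16.8 W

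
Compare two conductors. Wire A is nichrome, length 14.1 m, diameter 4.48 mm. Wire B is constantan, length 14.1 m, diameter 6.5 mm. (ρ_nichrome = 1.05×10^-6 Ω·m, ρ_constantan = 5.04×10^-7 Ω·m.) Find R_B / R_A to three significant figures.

0.228

R ∝ ρL/d², so R_B/R_A = (ρ_B/ρ_A) × (d_A/d_B)²
= (5.04×10^-7/1.05×10^-6) × (4.48/6.5)² = 0.228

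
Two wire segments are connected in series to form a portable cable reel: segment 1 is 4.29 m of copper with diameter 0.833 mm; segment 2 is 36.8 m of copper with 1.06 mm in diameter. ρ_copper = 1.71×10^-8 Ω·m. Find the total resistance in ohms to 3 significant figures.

0.848 Ω

Segment 1: A = π(d/2)² = π(4.1650e-04 m)² = 5.450e-07 m²
R₁ = ρL/A = (1.71×10^-8)(4.29)/(5.450e-07) = 0.1346 Ω
Segment 2: A = π(d/2)² = π(5.3000e-04 m)² = 8.825e-07 m²
R₂ = (1.71×10^-8)(36.8)/(8.825e-07) = 0.7131 Ω
R = R₁ + R₂ = 0.848 Ω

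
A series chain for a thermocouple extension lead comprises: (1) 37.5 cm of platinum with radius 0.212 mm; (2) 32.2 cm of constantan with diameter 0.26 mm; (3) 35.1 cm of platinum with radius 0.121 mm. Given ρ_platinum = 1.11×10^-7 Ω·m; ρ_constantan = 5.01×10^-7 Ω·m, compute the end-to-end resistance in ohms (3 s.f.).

4.18 Ω

Seg 1: A = πr² = π(2.1200e-04 m)² = 1.412e-07 m²
R_1 = (1.11×10^-7)(0.375)/(1.412e-07) = 0.2948 Ω
Seg 2: A = π(d/2)² = π(1.3000e-04 m)² = 5.309e-08 m²
R_2 = (5.01×10^-7)(0.322)/(5.309e-08) = 3.038 Ω
Seg 3: A = πr² = π(1.2100e-04 m)² = 4.600e-08 m²
R_3 = (1.11×10^-7)(0.351)/(4.600e-08) = 0.8471 Ω
R_total = R_1 + R_2 + R_3 = 4.18 Ω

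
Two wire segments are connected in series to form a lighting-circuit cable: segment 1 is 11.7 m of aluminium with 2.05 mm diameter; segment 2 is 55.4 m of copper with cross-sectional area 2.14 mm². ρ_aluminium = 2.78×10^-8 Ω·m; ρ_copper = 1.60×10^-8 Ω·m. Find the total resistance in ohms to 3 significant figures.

0.513 Ω

Segment 1: A = π(d/2)² = π(1.0250e-03 m)² = 3.301e-06 m²
R₁ = ρL/A = (2.78×10^-8)(11.7)/(3.301e-06) = 0.09854 Ω
Segment 2: A = 2.14 mm² = 2.140e-06 m²
R₂ = (1.60×10^-8)(55.4)/(2.140e-06) = 0.4142 Ω
R = R₁ + R₂ = 0.513 Ω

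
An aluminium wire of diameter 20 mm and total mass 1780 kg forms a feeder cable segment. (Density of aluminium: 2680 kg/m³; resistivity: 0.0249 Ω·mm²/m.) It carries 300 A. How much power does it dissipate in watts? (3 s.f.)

15100 W

ρ = 0.0249 Ω·mm²/m = 2.49×10^-8 Ω·m
A = π(d/2)² = π(1.0000e-02 m)² = 3.1416e-04 m²
L = m/(density·A) = 1780/(2680×3.1416e-04) = 2114 m
R = ρL/A = (2.49×10^-8)(2114)/(3.1416e-04) = 0.1676 Ω
P = I²R = (300)² × 0.1676 = 15100 W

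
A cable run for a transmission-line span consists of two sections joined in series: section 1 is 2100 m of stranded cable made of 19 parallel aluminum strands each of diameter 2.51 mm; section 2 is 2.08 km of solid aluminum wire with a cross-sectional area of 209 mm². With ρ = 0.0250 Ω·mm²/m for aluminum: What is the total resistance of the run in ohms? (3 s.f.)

ρ = 0.0250 Ω·mm²/m = 2.50×10^-8 Ω·m
Section 1: A_strand = π(1.2550e-03)² = 4.948e-06 m²; R₁ = ρL/(N·A_s) = (2.50×10^-8)(2100)/(19×4.948e-06) = 0.5584 Ω
Section 2: A = 209 mm² = 2.090e-04 m²
R₂ = (2.50×10^-8)(2080)/(2.090e-04) = 0.2488 Ω
R = R₁ + R₂ = 0.807 Ω

0.807 Ω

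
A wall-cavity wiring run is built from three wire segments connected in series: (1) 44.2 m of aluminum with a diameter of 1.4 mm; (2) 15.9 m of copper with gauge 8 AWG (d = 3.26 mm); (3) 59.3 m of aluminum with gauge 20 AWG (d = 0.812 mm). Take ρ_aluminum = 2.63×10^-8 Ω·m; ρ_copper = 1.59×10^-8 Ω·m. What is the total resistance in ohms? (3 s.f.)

Seg 1: A = π(d/2)² = π(7.0000e-04 m)² = 1.539e-06 m²
R_1 = (2.63×10^-8)(44.2)/(1.539e-06) = 0.7551 Ω
Seg 2: A = π(3.26/2 mm)² = π(1.6300e-03 m)² = 8.347e-06 m²
R_2 = (1.59×10^-8)(15.9)/(8.347e-06) = 0.03029 Ω
Seg 3: A = π(0.812/2 mm)² = π(4.0600e-04 m)² = 5.178e-07 m²
R_3 = (2.63×10^-8)(59.3)/(5.178e-07) = 3.012 Ω
R_total = R_1 + R_2 + R_3 = 3.80 Ω

3.80 Ω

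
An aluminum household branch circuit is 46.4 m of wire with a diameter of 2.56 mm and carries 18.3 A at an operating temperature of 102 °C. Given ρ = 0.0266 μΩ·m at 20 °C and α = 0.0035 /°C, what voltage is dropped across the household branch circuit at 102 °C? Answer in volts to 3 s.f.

ρ = 0.0266 μΩ·m = 2.66×10^-8 Ω·m
A = π(d/2)² = π(1.2800e-03 m)² = 5.147e-06 m²
R₍20₎ = ρL/A = (2.66×10^-8)(46.4)/(5.147e-06) = 0.2398 Ω
R₍102₎ = R₍20₎(1 + αΔT) = 0.2398 × (1 + 0.0035×82) = 0.3086 Ω
V = IR = 18.3 × 0.3086 = 5.65 V

5.65 V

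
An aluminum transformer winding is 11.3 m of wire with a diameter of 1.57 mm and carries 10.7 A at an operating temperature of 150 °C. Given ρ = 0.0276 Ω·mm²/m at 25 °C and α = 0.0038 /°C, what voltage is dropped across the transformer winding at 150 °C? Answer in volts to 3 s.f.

2.54 V

ρ = 0.0276 Ω·mm²/m = 2.76×10^-8 Ω·m
A = π(d/2)² = π(7.8500e-04 m)² = 1.936e-06 m²
R₍25₎ = ρL/A = (2.76×10^-8)(11.3)/(1.936e-06) = 0.1611 Ω
R₍150₎ = R₍25₎(1 + αΔT) = 0.1611 × (1 + 0.0038×125) = 0.2376 Ω
V = IR = 10.7 × 0.2376 = 2.54 V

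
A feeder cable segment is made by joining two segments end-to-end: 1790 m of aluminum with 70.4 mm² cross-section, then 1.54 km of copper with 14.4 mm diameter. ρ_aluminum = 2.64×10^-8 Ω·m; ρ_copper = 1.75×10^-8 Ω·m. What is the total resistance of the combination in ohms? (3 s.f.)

Segment 1: A = 70.4 mm² = 7.040e-05 m²
R₁ = ρL/A = (2.64×10^-8)(1790)/(7.040e-05) = 0.6713 Ω
Segment 2: A = π(d/2)² = π(7.2000e-03 m)² = 1.629e-04 m²
R₂ = (1.75×10^-8)(1540)/(1.629e-04) = 0.1655 Ω
R = R₁ + R₂ = 0.837 Ω

0.837 Ω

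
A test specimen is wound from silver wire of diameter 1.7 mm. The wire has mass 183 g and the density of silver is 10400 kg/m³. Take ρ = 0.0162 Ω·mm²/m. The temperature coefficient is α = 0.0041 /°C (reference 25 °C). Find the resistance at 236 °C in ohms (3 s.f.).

ρ = 0.0162 Ω·mm²/m = 1.62×10^-8 Ω·m
A = π(d/2)² = π(8.5000e-04 m)² = 2.2698e-06 m²
L = m/(density·A) = 0.183/(10400×2.2698e-06) = 7.752 m
R = ρL/A = (1.62×10^-8)(7.752)/(2.2698e-06) = 0.05533 Ω
R(236 °C) = 0.05533 × (1 + 0.0041×211) = 0.103 Ω

0.103 Ω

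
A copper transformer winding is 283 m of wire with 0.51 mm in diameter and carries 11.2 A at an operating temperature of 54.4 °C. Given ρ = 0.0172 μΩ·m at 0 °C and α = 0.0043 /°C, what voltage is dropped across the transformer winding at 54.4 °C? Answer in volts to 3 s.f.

ρ = 0.0172 μΩ·m = 1.72×10^-8 Ω·m
A = π(d/2)² = π(2.5500e-04 m)² = 2.043e-07 m²
R₍0₎ = ρL/A = (1.72×10^-8)(283)/(2.043e-07) = 23.83 Ω
R₍54.4₎ = R₍0₎(1 + αΔT) = 23.83 × (1 + 0.0043×54.4) = 29.4 Ω
V = IR = 11.2 × 29.4 = 329 V

329 V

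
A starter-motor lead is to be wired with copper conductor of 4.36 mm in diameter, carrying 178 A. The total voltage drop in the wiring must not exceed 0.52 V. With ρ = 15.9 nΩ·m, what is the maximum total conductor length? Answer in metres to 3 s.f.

ρ = 15.9 nΩ·m = 1.59×10^-8 Ω·m
A = π(d/2)² = π(2.1800e-03 m)² = 1.493e-05 m²
L_max = V_max·A/(1·ρI) = (0.52)(1.493e-05)/(1.59×10^-8×178) = 2.74 m

2.74 m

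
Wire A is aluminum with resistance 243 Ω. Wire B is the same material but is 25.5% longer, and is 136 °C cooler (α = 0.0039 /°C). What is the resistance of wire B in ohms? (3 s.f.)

143 Ω

R ∝ ρL/d² with ρ ∝ (1+αΔT), so R_B/R_A = (1 + 25.5/100) × (1 − 0.0039×136)
= 1.255 × 0.4696 = 0.5894
R_B = 0.5894 × 243 = 143 Ω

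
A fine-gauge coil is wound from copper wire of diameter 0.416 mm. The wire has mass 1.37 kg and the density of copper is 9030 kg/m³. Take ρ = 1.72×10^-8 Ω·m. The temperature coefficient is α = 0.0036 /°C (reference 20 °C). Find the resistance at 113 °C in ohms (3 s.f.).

A = π(d/2)² = π(2.0800e-04 m)² = 1.3592e-07 m²
L = m/(density·A) = 1.37/(9030×1.3592e-07) = 1116 m
R = ρL/A = (1.72×10^-8)(1116)/(1.3592e-07) = 141.3 Ω
R(113 °C) = 141.3 × (1 + 0.0036×93) = 189 Ω

189 Ω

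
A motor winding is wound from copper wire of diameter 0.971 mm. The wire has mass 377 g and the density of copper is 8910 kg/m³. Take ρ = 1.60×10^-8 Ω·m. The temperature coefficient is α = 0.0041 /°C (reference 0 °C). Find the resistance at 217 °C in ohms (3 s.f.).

A = π(d/2)² = π(4.8550e-04 m)² = 7.4051e-07 m²
L = m/(density·A) = 0.377/(8910×7.4051e-07) = 57.14 m
R = ρL/A = (1.60×10^-8)(57.14)/(7.4051e-07) = 1.235 Ω
R(217 °C) = 1.235 × (1 + 0.0041×217) = 2.33 Ω

2.33 Ω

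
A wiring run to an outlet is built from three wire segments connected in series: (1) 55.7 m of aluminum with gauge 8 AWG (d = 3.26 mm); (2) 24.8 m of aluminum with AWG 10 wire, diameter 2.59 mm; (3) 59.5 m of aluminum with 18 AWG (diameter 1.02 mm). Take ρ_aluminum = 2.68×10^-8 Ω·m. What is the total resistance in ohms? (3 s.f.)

2.26 Ω

Seg 1: A = π(3.26/2 mm)² = π(1.6300e-03 m)² = 8.347e-06 m²
R_1 = (2.68×10^-8)(55.7)/(8.347e-06) = 0.1788 Ω
Seg 2: A = π(2.59/2 mm)² = π(1.2950e-03 m)² = 5.269e-06 m²
R_2 = (2.68×10^-8)(24.8)/(5.269e-06) = 0.1262 Ω
Seg 3: A = π(1.02/2 mm)² = π(5.1000e-04 m)² = 8.171e-07 m²
R_3 = (2.68×10^-8)(59.5)/(8.171e-07) = 1.951 Ω
R_total = R_1 + R_2 + R_3 = 2.26 Ω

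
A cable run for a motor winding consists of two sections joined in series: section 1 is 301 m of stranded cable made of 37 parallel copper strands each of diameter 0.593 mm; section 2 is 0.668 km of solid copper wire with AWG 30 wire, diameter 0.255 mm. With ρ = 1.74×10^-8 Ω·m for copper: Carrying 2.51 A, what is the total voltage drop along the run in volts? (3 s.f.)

Section 1: A_strand = π(2.9650e-04)² = 2.762e-07 m²; R₁ = ρL/(N·A_s) = (1.74×10^-8)(301)/(37×2.762e-07) = 0.5125 Ω
Section 2: A = π(0.255/2 mm)² = π(1.2750e-04 m)² = 5.107e-08 m²
R₂ = (1.74×10^-8)(668)/(5.107e-08) = 227.6 Ω
R = R₁ + R₂ = 228.1 Ω
V = IR = 2.51 × 228.1 = 573 V

573 V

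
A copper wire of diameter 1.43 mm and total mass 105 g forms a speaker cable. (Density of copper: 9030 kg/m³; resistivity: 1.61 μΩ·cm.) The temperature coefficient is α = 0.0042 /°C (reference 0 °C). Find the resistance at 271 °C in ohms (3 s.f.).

0.155 Ω

ρ = 1.61 μΩ·cm = 1.61×10^-8 Ω·m
A = π(d/2)² = π(7.1500e-04 m)² = 1.6061e-06 m²
L = m/(density·A) = 0.105/(9030×1.6061e-06) = 7.24 m
R = ρL/A = (1.61×10^-8)(7.24)/(1.6061e-06) = 0.07258 Ω
R(271 °C) = 0.07258 × (1 + 0.0042×271) = 0.155 Ω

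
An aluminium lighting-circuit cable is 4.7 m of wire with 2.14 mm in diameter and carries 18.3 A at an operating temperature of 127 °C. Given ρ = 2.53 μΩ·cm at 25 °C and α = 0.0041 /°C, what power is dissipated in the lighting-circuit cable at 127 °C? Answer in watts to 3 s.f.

15.7 W

ρ = 2.53 μΩ·cm = 2.53×10^-8 Ω·m
A = π(d/2)² = π(1.0700e-03 m)² = 3.597e-06 m²
R₍25₎ = ρL/A = (2.53×10^-8)(4.7)/(3.597e-06) = 0.03306 Ω
R₍127₎ = R₍25₎(1 + αΔT) = 0.03306 × (1 + 0.0041×102) = 0.04689 Ω
P = I²R = (18.3)² × 0.04689 = 15.7 W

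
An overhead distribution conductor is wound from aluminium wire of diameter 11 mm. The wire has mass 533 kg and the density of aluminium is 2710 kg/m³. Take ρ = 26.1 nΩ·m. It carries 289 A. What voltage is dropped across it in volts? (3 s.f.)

ρ = 26.1 nΩ·m = 2.61×10^-8 Ω·m
A = π(d/2)² = π(5.5000e-03 m)² = 9.5033e-05 m²
L = m/(density·A) = 533/(2710×9.5033e-05) = 2070 m
R = ρL/A = (2.61×10^-8)(2070)/(9.5033e-05) = 0.5684 Ω
V = IR = 289 × 0.5684 = 164 V

164 V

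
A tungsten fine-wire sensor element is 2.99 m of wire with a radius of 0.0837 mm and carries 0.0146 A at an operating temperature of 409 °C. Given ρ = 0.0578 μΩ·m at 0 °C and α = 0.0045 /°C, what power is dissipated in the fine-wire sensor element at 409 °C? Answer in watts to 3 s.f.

0.00475 W

ρ = 0.0578 μΩ·m = 5.78×10^-8 Ω·m
A = πr² = π(8.3700e-05 m)² = 2.201e-08 m²
R₍0₎ = ρL/A = (5.78×10^-8)(2.99)/(2.201e-08) = 7.852 Ω
R₍409₎ = R₍0₎(1 + αΔT) = 7.852 × (1 + 0.0045×409) = 22.3 Ω
P = I²R = (0.0146)² × 22.3 = 0.00475 W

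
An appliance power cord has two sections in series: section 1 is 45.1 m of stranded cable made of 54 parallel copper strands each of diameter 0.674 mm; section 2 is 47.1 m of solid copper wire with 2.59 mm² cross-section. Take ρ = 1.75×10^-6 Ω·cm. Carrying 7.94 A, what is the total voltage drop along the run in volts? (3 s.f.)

ρ = 1.75×10^-6 Ω·cm = 1.75×10^-8 Ω·m
Section 1: A_strand = π(3.3700e-04)² = 3.568e-07 m²; R₁ = ρL/(N·A_s) = (1.75×10^-8)(45.1)/(54×3.568e-07) = 0.04096 Ω
Section 2: A = 2.59 mm² = 2.590e-06 m²
R₂ = (1.75×10^-8)(47.1)/(2.590e-06) = 0.3182 Ω
R = R₁ + R₂ = 0.3592 Ω
V = IR = 7.94 × 0.3592 = 2.85 V

2.85 V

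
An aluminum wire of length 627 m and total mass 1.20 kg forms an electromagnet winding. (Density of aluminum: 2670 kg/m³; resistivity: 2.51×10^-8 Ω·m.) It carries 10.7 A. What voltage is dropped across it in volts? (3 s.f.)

235 V

A = m/(density·L) = 1.2/(2670×627) = 7.1681e-07 m²
R = ρL/A = (2.51×10^-8)(627)/(7.1681e-07) = 21.96 Ω
V = IR = 10.7 × 21.96 = 235 V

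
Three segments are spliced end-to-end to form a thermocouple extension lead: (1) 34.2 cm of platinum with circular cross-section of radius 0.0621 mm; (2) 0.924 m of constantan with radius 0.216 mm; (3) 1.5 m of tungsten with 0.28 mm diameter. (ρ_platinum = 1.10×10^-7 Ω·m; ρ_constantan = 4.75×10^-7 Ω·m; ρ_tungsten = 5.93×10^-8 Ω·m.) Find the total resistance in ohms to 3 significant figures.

7.54 Ω

Seg 1: A = πr² = π(6.2100e-05 m)² = 1.212e-08 m²
R_1 = (1.10×10^-7)(0.342)/(1.212e-08) = 3.105 Ω
Seg 2: A = πr² = π(2.1600e-04 m)² = 1.466e-07 m²
R_2 = (4.75×10^-7)(0.924)/(1.466e-07) = 2.994 Ω
Seg 3: A = π(d/2)² = π(1.4000e-04 m)² = 6.158e-08 m²
R_3 = (5.93×10^-8)(1.5)/(6.158e-08) = 1.445 Ω
R_total = R_1 + R_2 + R_3 = 7.54 Ω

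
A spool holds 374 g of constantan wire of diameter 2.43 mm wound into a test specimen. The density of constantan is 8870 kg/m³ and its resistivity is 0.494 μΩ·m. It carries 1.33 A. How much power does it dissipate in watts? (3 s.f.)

ρ = 0.494 μΩ·m = 4.94×10^-7 Ω·m
A = π(d/2)² = π(1.2150e-03 m)² = 4.6377e-06 m²
L = m/(density·A) = 0.374/(8870×4.6377e-06) = 9.092 m
R = ρL/A = (4.94×10^-7)(9.092)/(4.6377e-06) = 0.9684 Ω
P = I²R = (1.33)² × 0.9684 = 1.71 W

1.71 W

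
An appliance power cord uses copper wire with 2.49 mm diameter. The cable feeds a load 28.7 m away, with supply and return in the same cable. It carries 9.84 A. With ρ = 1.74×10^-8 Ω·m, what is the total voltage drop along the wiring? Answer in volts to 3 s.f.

A = π(d/2)² = π(1.2450e-03 m)² = 4.870e-06 m²
Total conductor length (both ways) L = 2 × 28.7 = 57.4 m
R = ρL/A = (1.74×10^-8)(57.4)/(4.870e-06) = 0.2051 Ω
V = IR = 9.84 × 0.2051 = 2.02 V

2.02 V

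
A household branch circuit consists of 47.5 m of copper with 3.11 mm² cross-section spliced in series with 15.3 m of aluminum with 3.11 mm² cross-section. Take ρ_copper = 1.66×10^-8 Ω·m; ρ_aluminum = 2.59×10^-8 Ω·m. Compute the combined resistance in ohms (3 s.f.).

Segment 1: A = 3.11 mm² = 3.110e-06 m²
R₁ = ρL/A = (1.66×10^-8)(47.5)/(3.110e-06) = 0.2535 Ω
R₂ = (2.59×10^-8)(15.3)/(3.110e-06) = 0.1274 Ω
R = R₁ + R₂ = 0.381 Ω

0.381 Ω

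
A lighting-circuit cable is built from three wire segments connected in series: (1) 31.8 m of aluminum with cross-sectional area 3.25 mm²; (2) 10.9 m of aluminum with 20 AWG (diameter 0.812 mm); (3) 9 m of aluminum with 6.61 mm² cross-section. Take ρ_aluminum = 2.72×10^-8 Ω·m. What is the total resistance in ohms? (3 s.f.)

Seg 1: A = 3.25 mm² = 3.250e-06 m²
R_1 = (2.72×10^-8)(31.8)/(3.250e-06) = 0.2661 Ω
Seg 2: A = π(0.812/2 mm)² = π(4.0600e-04 m)² = 5.178e-07 m²
R_2 = (2.72×10^-8)(10.9)/(5.178e-07) = 0.5725 Ω
Seg 3: A = 6.61 mm² = 6.610e-06 m²
R_3 = (2.72×10^-8)(9)/(6.610e-06) = 0.03703 Ω
R_total = R_1 + R_2 + R_3 = 0.876 Ω

0.876 Ω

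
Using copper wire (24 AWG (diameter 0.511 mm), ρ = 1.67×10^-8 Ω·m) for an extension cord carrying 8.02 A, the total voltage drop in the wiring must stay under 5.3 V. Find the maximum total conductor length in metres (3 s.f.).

A = π(0.511/2 mm)² = π(2.5550e-04 m)² = 2.051e-07 m²
L_max = V_max·A/(1·ρI) = (5.3)(2.051e-07)/(1.67×10^-8×8.02) = 8.12 m

8.12 m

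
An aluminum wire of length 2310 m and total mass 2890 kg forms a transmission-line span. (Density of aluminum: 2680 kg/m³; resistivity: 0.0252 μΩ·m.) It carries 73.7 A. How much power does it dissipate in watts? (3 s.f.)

677 W

ρ = 0.0252 μΩ·m = 2.52×10^-8 Ω·m
A = m/(density·L) = 2890/(2680×2310) = 4.6682e-04 m²
R = ρL/A = (2.52×10^-8)(2310)/(4.6682e-04) = 0.1247 Ω
P = I²R = (73.7)² × 0.1247 = 677 W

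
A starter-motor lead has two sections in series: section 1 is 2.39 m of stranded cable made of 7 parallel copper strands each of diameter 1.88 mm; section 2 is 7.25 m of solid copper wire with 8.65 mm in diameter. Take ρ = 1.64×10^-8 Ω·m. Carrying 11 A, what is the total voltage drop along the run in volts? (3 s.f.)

0.0444 V

Section 1: A_strand = π(9.4000e-04)² = 2.776e-06 m²; R₁ = ρL/(N·A_s) = (1.64×10^-8)(2.39)/(7×2.776e-06) = 0.002017 Ω
Section 2: A = π(d/2)² = π(4.3250e-03 m)² = 5.877e-05 m²
R₂ = (1.64×10^-8)(7.25)/(5.877e-05) = 0.002023 Ω
R = R₁ + R₂ = 0.00404 Ω
V = IR = 11 × 0.00404 = 0.0444 V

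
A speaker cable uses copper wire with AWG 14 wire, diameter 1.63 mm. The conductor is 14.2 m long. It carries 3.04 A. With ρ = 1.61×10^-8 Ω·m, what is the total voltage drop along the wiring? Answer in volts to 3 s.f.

A = π(1.63/2 mm)² = π(8.1500e-04 m)² = 2.087e-06 m²
R = ρL/A = (1.61×10^-8)(14.2)/(2.087e-06) = 0.1096 Ω
V = IR = 3.04 × 0.1096 = 0.333 V

0.333 V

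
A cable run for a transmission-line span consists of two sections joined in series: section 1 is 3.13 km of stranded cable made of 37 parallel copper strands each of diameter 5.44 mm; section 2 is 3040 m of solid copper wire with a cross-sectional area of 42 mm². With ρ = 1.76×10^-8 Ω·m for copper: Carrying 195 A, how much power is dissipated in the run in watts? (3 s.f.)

50900 W

Section 1: A_strand = π(2.7200e-03)² = 2.324e-05 m²; R₁ = ρL/(N·A_s) = (1.76×10^-8)(3130)/(37×2.324e-05) = 0.06406 Ω
Section 2: A = 42 mm² = 4.200e-05 m²
R₂ = (1.76×10^-8)(3040)/(4.200e-05) = 1.274 Ω
R = R₁ + R₂ = 1.338 Ω
P = I²R = (195)² × 1.338 = 50900 W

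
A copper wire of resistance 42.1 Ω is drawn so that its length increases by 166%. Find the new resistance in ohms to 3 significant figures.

298 Ω

k = 1 + 166/100 = 2.66; volume constant ⇒ A' = A/k, so R' = k²R.
R' = 7.076 × 42.1 = 298 Ω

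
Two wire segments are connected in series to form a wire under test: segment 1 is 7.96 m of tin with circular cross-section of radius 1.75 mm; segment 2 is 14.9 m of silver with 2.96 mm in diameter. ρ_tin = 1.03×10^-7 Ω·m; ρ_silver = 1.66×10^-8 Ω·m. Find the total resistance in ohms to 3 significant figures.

Segment 1: A = πr² = π(1.7500e-03 m)² = 9.621e-06 m²
R₁ = ρL/A = (1.03×10^-7)(7.96)/(9.621e-06) = 0.08522 Ω
Segment 2: A = π(d/2)² = π(1.4800e-03 m)² = 6.881e-06 m²
R₂ = (1.66×10^-8)(14.9)/(6.881e-06) = 0.03594 Ω
R = R₁ + R₂ = 0.121 Ω

0.121 Ω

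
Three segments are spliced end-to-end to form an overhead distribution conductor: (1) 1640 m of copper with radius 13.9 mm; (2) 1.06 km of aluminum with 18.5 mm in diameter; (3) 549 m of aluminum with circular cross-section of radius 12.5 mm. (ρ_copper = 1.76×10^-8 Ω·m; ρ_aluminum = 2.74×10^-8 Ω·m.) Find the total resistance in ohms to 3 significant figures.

Seg 1: A = πr² = π(1.3900e-02 m)² = 6.070e-04 m²
R_1 = (1.76×10^-8)(1640)/(6.070e-04) = 0.04755 Ω
Seg 2: A = π(d/2)² = π(9.2500e-03 m)² = 2.688e-04 m²
R_2 = (2.74×10^-8)(1060)/(2.688e-04) = 0.108 Ω
Seg 3: A = πr² = π(1.2500e-02 m)² = 4.909e-04 m²
R_3 = (2.74×10^-8)(549)/(4.909e-04) = 0.03064 Ω
R_total = R_1 + R_2 + R_3 = 0.186 Ω

0.186 Ω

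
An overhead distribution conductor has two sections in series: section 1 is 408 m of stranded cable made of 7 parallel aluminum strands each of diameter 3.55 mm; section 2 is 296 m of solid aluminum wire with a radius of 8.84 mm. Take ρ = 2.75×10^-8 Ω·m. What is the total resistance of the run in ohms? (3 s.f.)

Section 1: A_strand = π(1.7750e-03)² = 9.898e-06 m²; R₁ = ρL/(N·A_s) = (2.75×10^-8)(408)/(7×9.898e-06) = 0.1619 Ω
Section 2: A = πr² = π(8.8400e-03 m)² = 2.455e-04 m²
R₂ = (2.75×10^-8)(296)/(2.455e-04) = 0.03316 Ω
R = R₁ + R₂ = 0.195 Ω

0.195 Ω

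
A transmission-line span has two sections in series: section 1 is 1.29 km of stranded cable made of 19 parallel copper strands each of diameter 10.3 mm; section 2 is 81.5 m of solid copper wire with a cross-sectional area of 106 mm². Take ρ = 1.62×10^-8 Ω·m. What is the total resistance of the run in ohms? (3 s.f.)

Section 1: A_strand = π(5.1500e-03)² = 8.332e-05 m²; R₁ = ρL/(N·A_s) = (1.62×10^-8)(1290)/(19×8.332e-05) = 0.0132 Ω
Section 2: A = 106 mm² = 1.060e-04 m²
R₂ = (1.62×10^-8)(81.5)/(1.060e-04) = 0.01246 Ω
R = R₁ + R₂ = 0.0257 Ω

0.0257 Ω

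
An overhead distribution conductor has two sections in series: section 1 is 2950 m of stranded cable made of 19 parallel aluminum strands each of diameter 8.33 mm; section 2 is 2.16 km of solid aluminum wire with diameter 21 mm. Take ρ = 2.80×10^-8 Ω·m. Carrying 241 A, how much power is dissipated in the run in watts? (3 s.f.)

Section 1: A_strand = π(4.1650e-03)² = 5.450e-05 m²; R₁ = ρL/(N·A_s) = (2.80×10^-8)(2950)/(19×5.450e-05) = 0.07977 Ω
Section 2: A = π(d/2)² = π(1.0500e-02 m)² = 3.464e-04 m²
R₂ = (2.80×10^-8)(2160)/(3.464e-04) = 0.1746 Ω
R = R₁ + R₂ = 0.2544 Ω
P = I²R = (241)² × 0.2544 = 14800 W

14800 W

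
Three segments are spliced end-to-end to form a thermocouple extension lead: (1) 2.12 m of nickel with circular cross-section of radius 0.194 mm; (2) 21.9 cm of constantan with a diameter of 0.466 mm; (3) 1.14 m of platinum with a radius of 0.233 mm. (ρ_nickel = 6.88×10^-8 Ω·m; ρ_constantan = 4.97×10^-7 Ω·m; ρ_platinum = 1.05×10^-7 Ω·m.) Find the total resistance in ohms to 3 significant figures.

2.57 Ω

Seg 1: A = πr² = π(1.9400e-04 m)² = 1.182e-07 m²
R_1 = (6.88×10^-8)(2.12)/(1.182e-07) = 1.234 Ω
Seg 2: A = π(d/2)² = π(2.3300e-04 m)² = 1.706e-07 m²
R_2 = (4.97×10^-7)(0.219)/(1.706e-07) = 0.6382 Ω
Seg 3: A = πr² = π(2.3300e-04 m)² = 1.706e-07 m²
R_3 = (1.05×10^-7)(1.14)/(1.706e-07) = 0.7018 Ω
R_total = R_1 + R_2 + R_3 = 2.57 Ω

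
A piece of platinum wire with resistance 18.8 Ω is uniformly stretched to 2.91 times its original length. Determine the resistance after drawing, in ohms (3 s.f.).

159 Ω

Volume constant ⇒ A' = A/k with k = 2.91. R' = ρ(kL)/(A/k) = k²R.
R' = 8.468 × 18.8 = 159 Ω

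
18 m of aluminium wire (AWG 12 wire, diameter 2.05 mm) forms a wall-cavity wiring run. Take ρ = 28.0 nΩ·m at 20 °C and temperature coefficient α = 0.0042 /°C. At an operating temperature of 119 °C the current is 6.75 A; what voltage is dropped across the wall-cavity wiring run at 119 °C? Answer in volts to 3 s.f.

1.46 V

ρ = 28.0 nΩ·m = 2.80×10^-8 Ω·m
A = π(2.05/2 mm)² = π(1.0250e-03 m)² = 3.301e-06 m²
R₍20₎ = ρL/A = (2.80×10^-8)(18)/(3.301e-06) = 0.1527 Ω
R₍119₎ = R₍20₎(1 + αΔT) = 0.1527 × (1 + 0.0042×99) = 0.2162 Ω
V = IR = 6.75 × 0.2162 = 1.46 V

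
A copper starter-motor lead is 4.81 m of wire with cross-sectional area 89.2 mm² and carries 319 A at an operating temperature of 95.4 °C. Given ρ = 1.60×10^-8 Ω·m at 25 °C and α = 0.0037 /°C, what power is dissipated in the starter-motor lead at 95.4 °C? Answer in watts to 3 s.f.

111 W

A = 89.2 mm² = 8.920e-05 m²
R₍25₎ = ρL/A = (1.60×10^-8)(4.81)/(8.920e-05) = 8.628×10^-4 Ω
R₍95.4₎ = R₍25₎(1 + αΔT) = 8.628×10^-4 × (1 + 0.0037×70.4) = 0.001088 Ω
P = I²R = (319)² × 0.001088 = 111 W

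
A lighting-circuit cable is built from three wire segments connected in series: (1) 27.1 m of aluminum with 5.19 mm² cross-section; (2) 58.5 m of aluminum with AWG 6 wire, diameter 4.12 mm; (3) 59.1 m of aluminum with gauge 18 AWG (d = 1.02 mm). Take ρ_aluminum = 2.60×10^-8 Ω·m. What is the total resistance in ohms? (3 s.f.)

Seg 1: A = 5.19 mm² = 5.190e-06 m²
R_1 = (2.60×10^-8)(27.1)/(5.190e-06) = 0.1358 Ω
Seg 2: A = π(4.12/2 mm)² = π(2.0600e-03 m)² = 1.333e-05 m²
R_2 = (2.60×10^-8)(58.5)/(1.333e-05) = 0.1141 Ω
Seg 3: A = π(1.02/2 mm)² = π(5.1000e-04 m)² = 8.171e-07 m²
R_3 = (2.60×10^-8)(59.1)/(8.171e-07) = 1.88 Ω
R_total = R_1 + R_2 + R_3 = 2.13 Ω

2.13 Ω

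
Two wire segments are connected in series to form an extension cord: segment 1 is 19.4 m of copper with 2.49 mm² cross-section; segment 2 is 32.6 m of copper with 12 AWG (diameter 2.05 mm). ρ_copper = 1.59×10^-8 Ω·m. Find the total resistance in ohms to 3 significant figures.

Segment 1: A = 2.49 mm² = 2.490e-06 m²
R₁ = ρL/A = (1.59×10^-8)(19.4)/(2.490e-06) = 0.1239 Ω
Segment 2: A = π(2.05/2 mm)² = π(1.0250e-03 m)² = 3.301e-06 m²
R₂ = (1.59×10^-8)(32.6)/(3.301e-06) = 0.157 Ω
R = R₁ + R₂ = 0.281 Ω

0.281 Ω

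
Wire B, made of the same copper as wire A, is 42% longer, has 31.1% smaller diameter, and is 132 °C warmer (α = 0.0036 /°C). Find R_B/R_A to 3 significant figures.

4.41

R ∝ ρL/d² with ρ ∝ (1+αΔT), so R_B/R_A = (1 + 42/100) × (1 − 31.1/100)⁻² × (1 + 0.0036×132)
= 1.42 × 2.107 × 1.475 = 4.41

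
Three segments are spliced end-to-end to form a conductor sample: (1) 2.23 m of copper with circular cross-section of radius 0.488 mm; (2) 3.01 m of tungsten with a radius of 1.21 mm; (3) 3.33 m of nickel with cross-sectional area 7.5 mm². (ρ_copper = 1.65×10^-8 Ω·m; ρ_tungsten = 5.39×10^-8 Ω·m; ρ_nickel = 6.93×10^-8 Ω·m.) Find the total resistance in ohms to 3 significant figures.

0.115 Ω

Seg 1: A = πr² = π(4.8800e-04 m)² = 7.482e-07 m²
R_1 = (1.65×10^-8)(2.23)/(7.482e-07) = 0.04918 Ω
Seg 2: A = πr² = π(1.2100e-03 m)² = 4.600e-06 m²
R_2 = (5.39×10^-8)(3.01)/(4.600e-06) = 0.03527 Ω
Seg 3: A = 7.5 mm² = 7.500e-06 m²
R_3 = (6.93×10^-8)(3.33)/(7.500e-06) = 0.03077 Ω
R_total = R_1 + R_2 + R_3 = 0.115 Ω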